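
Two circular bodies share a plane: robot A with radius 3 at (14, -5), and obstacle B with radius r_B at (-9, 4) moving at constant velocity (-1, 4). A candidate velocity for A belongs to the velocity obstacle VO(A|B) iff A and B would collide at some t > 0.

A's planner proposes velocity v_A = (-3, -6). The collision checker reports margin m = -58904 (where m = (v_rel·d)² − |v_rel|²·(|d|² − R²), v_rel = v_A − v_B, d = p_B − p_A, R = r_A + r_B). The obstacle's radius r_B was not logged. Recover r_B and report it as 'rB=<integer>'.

m = -58904
d = (-23, 9);  v_rel = (-2, -10),  |v_rel|² = 104
v_rel×d = (-2)·(9) − (-10)·(-23) = -248
since m = R²·104 − (-248)²:  R² = (61504 + -58904) / 104 = 25
R = √25 = 5  ⇒  r_B = 5 − 3 = 2

rB=2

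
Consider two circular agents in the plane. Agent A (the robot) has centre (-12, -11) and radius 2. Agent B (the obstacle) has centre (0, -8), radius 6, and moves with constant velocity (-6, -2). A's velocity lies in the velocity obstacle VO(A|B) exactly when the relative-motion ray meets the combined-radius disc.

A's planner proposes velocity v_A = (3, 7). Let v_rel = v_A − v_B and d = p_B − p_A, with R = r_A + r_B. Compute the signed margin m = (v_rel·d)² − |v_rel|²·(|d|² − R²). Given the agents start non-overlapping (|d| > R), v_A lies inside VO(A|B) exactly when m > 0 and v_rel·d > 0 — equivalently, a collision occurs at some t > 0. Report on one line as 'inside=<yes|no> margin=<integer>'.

d = (12, 3),  |d|² = 153;  R = 2+6 = 8,  c = 153−8² = 89
v_rel = (9, 9),  |v_rel|² = 162;  v_rel·d = (9)·(12) + (9)·(3) = 135
162·t² − 270·t + 89 = 0  ⇒  m = 135² − 162·89 = 3807
m = 3807 > 0,  v_rel·d = 135 > 0  ⇒  inside

inside=yes margin=3807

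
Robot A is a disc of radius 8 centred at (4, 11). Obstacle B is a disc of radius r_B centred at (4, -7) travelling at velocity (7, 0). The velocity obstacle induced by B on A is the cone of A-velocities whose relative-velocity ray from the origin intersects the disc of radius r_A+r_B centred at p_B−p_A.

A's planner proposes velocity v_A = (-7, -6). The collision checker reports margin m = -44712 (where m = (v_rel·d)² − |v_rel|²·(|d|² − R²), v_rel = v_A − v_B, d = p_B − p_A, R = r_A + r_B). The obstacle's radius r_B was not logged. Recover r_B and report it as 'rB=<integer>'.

m = -44712
d = (0, -18);  v_rel = (-14, -6),  |v_rel|² = 232
v_rel×d = (-14)·(-18) − (-6)·(0) = 252
since m = R²·232 − 252²:  R² = (63504 + -44712) / 232 = 81
R = √81 = 9  ⇒  r_B = 9 − 8 = 1

rB=1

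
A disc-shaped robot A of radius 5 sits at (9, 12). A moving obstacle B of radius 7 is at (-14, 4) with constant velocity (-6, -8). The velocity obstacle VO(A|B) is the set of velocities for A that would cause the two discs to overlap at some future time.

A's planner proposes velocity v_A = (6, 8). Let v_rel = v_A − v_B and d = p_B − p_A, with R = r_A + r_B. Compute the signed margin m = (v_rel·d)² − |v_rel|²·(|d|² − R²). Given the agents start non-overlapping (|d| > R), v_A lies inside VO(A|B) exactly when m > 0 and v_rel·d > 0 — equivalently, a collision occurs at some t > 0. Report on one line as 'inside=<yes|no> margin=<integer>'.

d = (-23, -8),  |d|² = 593;  R = 5+7 = 12,  c = 593−12² = 449
v_rel = (12, 16),  |v_rel|² = 400;  v_rel·d = (12)·(-23) + (16)·(-8) = -404
400·t² + 808·t + 449 = 0  ⇒  m = (-404)² − 400·449 = -16384
m = -16384 < 0,  v_rel·d = -404 < 0  ⇒  outside

inside=no margin=-16384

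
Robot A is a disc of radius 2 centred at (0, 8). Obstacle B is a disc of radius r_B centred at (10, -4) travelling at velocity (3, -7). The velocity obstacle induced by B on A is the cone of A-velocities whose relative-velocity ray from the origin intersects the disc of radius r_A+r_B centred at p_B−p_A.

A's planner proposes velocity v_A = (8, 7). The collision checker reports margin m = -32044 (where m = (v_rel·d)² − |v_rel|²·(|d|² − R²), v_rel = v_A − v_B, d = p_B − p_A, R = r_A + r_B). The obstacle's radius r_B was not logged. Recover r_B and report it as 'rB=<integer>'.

m = -32044
d = (10, -12);  v_rel = (5, 14),  |v_rel|² = 221
v_rel×d = (5)·(-12) − (14)·(10) = -200
since m = R²·221 − (-200)²:  R² = (40000 + -32044) / 221 = 36
R = √36 = 6  ⇒  r_B = 6 − 2 = 4

rB=4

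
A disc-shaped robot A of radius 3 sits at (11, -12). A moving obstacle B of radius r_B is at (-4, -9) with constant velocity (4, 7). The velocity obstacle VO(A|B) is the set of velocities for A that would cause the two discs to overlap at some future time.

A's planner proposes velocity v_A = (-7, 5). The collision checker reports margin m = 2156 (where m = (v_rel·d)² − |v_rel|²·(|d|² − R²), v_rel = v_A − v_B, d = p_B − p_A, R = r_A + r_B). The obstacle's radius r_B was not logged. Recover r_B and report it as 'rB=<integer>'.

m = 2156
d = (-15, 3);  v_rel = (-11, -2),  |v_rel|² = 125
v_rel×d = (-11)·(3) − (-2)·(-15) = -63
since m = R²·125 − (-63)²:  R² = (3969 + 2156) / 125 = 49
R = √49 = 7  ⇒  r_B = 7 − 3 = 4

rB=4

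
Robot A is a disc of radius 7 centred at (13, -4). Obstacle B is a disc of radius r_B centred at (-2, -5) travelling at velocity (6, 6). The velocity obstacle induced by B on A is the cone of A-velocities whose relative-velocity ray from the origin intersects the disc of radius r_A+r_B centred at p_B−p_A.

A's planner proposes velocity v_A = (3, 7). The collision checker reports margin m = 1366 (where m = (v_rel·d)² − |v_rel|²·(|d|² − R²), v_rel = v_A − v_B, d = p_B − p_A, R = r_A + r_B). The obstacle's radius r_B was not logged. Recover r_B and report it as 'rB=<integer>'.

m = 1366
d = (-15, -1);  v_rel = (-3, 1),  |v_rel|² = 10
v_rel×d = (-3)·(-1) − (1)·(-15) = 18
since m = R²·10 − 18²:  R² = (324 + 1366) / 10 = 169
R = √169 = 13  ⇒  r_B = 13 − 7 = 6

rB=6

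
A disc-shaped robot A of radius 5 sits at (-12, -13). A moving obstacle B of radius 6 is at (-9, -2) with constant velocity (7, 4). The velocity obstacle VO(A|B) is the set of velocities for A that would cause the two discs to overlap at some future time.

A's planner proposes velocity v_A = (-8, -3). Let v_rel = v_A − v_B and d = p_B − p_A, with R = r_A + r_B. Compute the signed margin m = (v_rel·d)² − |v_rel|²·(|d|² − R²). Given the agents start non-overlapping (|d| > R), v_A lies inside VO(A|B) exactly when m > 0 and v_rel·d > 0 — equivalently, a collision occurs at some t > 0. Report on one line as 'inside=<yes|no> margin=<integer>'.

d = (3, 11),  |d|² = 130;  R = 5+6 = 11,  c = 130−11² = 9
v_rel = (-15, -7),  |v_rel|² = 274;  v_rel·d = (-15)·(3) + (-7)·(11) = -122
274·t² + 244·t + 9 = 0  ⇒  m = (-122)² − 274·9 = 12418
m = 12418 > 0,  v_rel·d = -122 < 0  ⇒  outside

inside=no margin=12418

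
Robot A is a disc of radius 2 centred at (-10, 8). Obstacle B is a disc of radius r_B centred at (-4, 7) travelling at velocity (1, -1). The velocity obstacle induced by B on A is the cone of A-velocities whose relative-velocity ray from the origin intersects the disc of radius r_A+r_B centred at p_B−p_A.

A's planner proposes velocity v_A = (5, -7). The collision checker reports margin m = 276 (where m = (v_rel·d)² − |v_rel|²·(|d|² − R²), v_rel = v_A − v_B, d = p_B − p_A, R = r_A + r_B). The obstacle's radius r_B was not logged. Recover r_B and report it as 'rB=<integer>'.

m = 276
d = (6, -1);  v_rel = (4, -6),  |v_rel|² = 52
v_rel×d = (4)·(-1) − (-6)·(6) = 32
since m = R²·52 − 32²:  R² = (1024 + 276) / 52 = 25
R = √25 = 5  ⇒  r_B = 5 − 2 = 3

rB=3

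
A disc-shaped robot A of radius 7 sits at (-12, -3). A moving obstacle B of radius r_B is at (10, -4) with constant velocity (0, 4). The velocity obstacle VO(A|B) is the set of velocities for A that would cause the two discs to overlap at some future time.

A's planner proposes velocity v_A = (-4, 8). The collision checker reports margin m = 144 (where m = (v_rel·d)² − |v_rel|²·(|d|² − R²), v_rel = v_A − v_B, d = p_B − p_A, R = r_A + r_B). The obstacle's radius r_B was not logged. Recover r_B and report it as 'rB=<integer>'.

m = 144
d = (22, -1);  v_rel = (-4, 4),  |v_rel|² = 32
v_rel×d = (-4)·(-1) − (4)·(22) = -84
since m = R²·32 − (-84)²:  R² = (7056 + 144) / 32 = 225
R = √225 = 15  ⇒  r_B = 15 − 7 = 8

rB=8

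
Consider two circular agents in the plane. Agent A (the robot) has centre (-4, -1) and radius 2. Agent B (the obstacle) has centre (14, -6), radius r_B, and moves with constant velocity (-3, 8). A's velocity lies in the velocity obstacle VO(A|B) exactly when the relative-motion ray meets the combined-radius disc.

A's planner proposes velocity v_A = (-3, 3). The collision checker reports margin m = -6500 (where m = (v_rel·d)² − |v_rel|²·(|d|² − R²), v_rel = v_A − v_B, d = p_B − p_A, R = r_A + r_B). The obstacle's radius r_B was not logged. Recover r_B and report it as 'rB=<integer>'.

m = -6500
d = (18, -5);  v_rel = (0, -5),  |v_rel|² = 25
v_rel×d = (0)·(-5) − (-5)·(18) = 90
since m = R²·25 − 90²:  R² = (8100 + -6500) / 25 = 64
R = √64 = 8  ⇒  r_B = 8 − 2 = 6

rB=6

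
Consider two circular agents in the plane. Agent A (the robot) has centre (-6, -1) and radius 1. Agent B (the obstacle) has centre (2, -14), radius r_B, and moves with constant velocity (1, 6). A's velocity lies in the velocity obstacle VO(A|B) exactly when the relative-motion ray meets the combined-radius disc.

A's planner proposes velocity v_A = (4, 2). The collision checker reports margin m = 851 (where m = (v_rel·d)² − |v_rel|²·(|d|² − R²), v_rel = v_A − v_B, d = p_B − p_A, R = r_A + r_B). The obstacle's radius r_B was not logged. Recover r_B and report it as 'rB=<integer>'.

m = 851
d = (8, -13);  v_rel = (3, -4),  |v_rel|² = 25
v_rel×d = (3)·(-13) − (-4)·(8) = -7
since m = R²·25 − (-7)²:  R² = (49 + 851) / 25 = 36
R = √36 = 6  ⇒  r_B = 6 − 1 = 5

rB=5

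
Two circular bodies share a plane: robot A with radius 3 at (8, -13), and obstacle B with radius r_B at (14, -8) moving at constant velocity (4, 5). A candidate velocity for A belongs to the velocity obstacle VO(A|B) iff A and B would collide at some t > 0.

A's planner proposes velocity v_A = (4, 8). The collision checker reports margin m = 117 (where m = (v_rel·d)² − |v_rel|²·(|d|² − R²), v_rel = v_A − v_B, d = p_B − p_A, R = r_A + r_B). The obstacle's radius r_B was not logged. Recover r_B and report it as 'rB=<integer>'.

m = 117
d = (6, 5);  v_rel = (0, 3),  |v_rel|² = 9
v_rel×d = (0)·(5) − (3)·(6) = -18
since m = R²·9 − (-18)²:  R² = (324 + 117) / 9 = 49
R = √49 = 7  ⇒  r_B = 7 − 3 = 4

rB=4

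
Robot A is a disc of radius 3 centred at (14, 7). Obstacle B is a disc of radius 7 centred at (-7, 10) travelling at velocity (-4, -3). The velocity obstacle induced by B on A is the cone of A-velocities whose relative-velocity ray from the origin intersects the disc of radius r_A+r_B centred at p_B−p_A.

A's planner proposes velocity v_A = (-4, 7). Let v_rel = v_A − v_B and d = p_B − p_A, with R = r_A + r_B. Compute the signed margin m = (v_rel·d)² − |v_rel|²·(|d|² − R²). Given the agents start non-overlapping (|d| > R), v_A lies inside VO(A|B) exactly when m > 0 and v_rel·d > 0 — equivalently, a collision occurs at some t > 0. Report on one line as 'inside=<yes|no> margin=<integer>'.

d = (-21, 3),  |d|² = 450;  R = 3+7 = 10,  c = 450−10² = 350
v_rel = (0, 10),  |v_rel|² = 100;  v_rel·d = (0)·(-21) + (10)·(3) = 30
100·t² − 60·t + 350 = 0  ⇒  m = 30² − 100·350 = -34100
m = -34100 < 0,  v_rel·d = 30 > 0  ⇒  outside

inside=no margin=-34100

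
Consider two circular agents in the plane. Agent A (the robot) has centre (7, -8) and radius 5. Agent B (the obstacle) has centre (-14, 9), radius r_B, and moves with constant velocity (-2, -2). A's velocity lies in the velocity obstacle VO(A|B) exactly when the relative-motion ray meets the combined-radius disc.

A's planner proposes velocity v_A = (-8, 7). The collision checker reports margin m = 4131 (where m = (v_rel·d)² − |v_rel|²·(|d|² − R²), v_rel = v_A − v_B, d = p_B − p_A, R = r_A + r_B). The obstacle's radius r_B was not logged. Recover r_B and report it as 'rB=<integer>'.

m = 4131
d = (-21, 17);  v_rel = (-6, 9),  |v_rel|² = 117
v_rel×d = (-6)·(17) − (9)·(-21) = 87
since m = R²·117 − 87²:  R² = (7569 + 4131) / 117 = 100
R = √100 = 10  ⇒  r_B = 10 − 5 = 5

rB=5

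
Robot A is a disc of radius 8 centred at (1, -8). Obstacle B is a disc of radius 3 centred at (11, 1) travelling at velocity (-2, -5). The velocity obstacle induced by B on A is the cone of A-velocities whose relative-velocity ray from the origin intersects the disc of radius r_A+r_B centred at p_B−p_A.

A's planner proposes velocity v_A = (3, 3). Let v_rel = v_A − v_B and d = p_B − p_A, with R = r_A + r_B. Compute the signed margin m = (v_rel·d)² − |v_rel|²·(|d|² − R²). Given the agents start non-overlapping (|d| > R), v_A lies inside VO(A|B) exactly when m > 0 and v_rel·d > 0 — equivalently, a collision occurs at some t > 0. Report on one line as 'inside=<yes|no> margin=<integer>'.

d = (10, 9),  |d|² = 181;  R = 8+3 = 11,  c = 181−11² = 60
v_rel = (5, 8),  |v_rel|² = 89;  v_rel·d = (5)·(10) + (8)·(9) = 122
89·t² − 244·t + 60 = 0  ⇒  m = 122² − 89·60 = 9544
m = 9544 > 0,  v_rel·d = 122 > 0  ⇒  inside

inside=yes margin=9544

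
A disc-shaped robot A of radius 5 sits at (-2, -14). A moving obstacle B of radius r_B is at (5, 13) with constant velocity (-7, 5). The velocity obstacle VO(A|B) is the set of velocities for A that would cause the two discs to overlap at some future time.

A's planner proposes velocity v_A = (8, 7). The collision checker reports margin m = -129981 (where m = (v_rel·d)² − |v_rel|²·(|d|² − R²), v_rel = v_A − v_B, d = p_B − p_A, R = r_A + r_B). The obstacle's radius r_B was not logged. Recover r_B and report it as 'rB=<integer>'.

m = -129981
d = (7, 27);  v_rel = (15, 2),  |v_rel|² = 229
v_rel×d = (15)·(27) − (2)·(7) = 391
since m = R²·229 − 391²:  R² = (152881 + -129981) / 229 = 100
R = √100 = 10  ⇒  r_B = 10 − 5 = 5

rB=5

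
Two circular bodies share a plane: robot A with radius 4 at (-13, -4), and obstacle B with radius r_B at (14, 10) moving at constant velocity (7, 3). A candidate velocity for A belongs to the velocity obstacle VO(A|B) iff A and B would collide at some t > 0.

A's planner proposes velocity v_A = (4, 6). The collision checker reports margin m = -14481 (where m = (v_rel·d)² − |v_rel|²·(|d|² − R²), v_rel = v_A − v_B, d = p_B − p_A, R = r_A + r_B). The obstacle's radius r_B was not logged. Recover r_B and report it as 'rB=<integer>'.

m = -14481
d = (27, 14);  v_rel = (-3, 3),  |v_rel|² = 18
v_rel×d = (-3)·(14) − (3)·(27) = -123
since m = R²·18 − (-123)²:  R² = (15129 + -14481) / 18 = 36
R = √36 = 6  ⇒  r_B = 6 − 4 = 2

rB=2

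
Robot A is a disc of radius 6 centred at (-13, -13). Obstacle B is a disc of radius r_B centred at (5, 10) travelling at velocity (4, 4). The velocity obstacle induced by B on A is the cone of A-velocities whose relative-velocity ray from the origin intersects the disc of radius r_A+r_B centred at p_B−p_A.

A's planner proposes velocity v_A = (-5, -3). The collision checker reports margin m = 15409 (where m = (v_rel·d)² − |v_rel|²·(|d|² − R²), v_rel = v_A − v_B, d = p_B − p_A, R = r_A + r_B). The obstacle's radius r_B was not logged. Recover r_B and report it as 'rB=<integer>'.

m = 15409
d = (18, 23);  v_rel = (-9, -7),  |v_rel|² = 130
v_rel×d = (-9)·(23) − (-7)·(18) = -81
since m = R²·130 − (-81)²:  R² = (6561 + 15409) / 130 = 169
R = √169 = 13  ⇒  r_B = 13 − 6 = 7

rB=7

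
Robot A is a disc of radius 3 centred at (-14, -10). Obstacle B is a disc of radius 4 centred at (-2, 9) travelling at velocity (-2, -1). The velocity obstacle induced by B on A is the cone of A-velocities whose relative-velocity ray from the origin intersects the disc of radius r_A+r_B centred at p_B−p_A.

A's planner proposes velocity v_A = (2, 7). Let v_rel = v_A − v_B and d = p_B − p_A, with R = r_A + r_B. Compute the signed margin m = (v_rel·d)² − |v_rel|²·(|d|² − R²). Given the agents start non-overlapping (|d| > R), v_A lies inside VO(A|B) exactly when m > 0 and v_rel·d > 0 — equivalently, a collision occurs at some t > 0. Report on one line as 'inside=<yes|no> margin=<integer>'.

d = (12, 19),  |d|² = 505;  R = 3+4 = 7,  c = 505−7² = 456
v_rel = (4, 8),  |v_rel|² = 80;  v_rel·d = (4)·(12) + (8)·(19) = 200
80·t² − 400·t + 456 = 0  ⇒  m = 200² − 80·456 = 3520
m = 3520 > 0,  v_rel·d = 200 > 0  ⇒  inside

inside=yes margin=3520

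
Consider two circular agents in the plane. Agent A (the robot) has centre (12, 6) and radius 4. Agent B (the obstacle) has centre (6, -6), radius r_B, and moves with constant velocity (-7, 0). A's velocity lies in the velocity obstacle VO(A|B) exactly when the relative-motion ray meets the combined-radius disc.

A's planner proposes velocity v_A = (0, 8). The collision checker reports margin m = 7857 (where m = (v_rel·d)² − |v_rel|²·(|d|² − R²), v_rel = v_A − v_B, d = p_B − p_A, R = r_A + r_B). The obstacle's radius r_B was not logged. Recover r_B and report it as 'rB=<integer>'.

m = 7857
d = (-6, -12);  v_rel = (7, 8),  |v_rel|² = 113
v_rel×d = (7)·(-12) − (8)·(-6) = -36
since m = R²·113 − (-36)²:  R² = (1296 + 7857) / 113 = 81
R = √81 = 9  ⇒  r_B = 9 − 4 = 5

rB=5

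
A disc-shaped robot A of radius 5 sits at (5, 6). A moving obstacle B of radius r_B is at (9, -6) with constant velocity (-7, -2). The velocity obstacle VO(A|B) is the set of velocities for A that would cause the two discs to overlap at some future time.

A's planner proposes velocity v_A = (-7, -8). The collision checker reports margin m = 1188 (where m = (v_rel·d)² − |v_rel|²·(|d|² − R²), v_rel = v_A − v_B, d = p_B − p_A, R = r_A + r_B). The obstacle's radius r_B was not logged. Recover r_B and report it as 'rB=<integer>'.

m = 1188
d = (4, -12);  v_rel = (0, -6),  |v_rel|² = 36
v_rel×d = (0)·(-12) − (-6)·(4) = 24
since m = R²·36 − 24²:  R² = (576 + 1188) / 36 = 49
R = √49 = 7  ⇒  r_B = 7 − 5 = 2

rB=2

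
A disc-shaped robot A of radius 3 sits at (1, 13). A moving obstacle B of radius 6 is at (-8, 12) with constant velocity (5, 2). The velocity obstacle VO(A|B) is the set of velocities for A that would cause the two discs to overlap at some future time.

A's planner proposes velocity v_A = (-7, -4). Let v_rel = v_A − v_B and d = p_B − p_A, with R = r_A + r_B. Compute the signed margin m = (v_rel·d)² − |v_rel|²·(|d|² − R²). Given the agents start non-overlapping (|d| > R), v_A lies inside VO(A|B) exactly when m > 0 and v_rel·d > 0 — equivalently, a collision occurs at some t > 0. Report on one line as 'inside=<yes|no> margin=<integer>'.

d = (-9, -1),  |d|² = 82;  R = 3+6 = 9,  c = 82−9² = 1
v_rel = (-12, -6),  |v_rel|² = 180;  v_rel·d = (-12)·(-9) + (-6)·(-1) = 114
180·t² − 228·t + 1 = 0  ⇒  m = 114² − 180·1 = 12816
m = 12816 > 0,  v_rel·d = 114 > 0  ⇒  inside

inside=yes margin=12816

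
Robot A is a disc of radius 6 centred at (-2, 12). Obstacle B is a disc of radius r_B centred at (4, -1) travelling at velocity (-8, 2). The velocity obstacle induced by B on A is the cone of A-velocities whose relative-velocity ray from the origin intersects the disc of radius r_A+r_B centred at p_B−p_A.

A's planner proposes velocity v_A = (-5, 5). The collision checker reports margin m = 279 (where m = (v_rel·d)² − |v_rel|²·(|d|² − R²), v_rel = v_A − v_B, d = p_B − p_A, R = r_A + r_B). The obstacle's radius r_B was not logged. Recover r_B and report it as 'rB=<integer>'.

m = 279
d = (6, -13);  v_rel = (3, 3),  |v_rel|² = 18
v_rel×d = (3)·(-13) − (3)·(6) = -57
since m = R²·18 − (-57)²:  R² = (3249 + 279) / 18 = 196
R = √196 = 14  ⇒  r_B = 14 − 6 = 8

rB=8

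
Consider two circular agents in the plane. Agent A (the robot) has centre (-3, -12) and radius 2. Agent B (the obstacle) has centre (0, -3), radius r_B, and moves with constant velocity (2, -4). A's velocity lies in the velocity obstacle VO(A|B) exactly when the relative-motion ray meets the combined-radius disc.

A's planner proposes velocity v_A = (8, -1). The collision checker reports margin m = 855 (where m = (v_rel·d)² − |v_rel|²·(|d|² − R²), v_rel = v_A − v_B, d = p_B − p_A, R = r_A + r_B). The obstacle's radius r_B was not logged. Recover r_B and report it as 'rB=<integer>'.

m = 855
d = (3, 9);  v_rel = (6, 3),  |v_rel|² = 45
v_rel×d = (6)·(9) − (3)·(3) = 45
since m = R²·45 − 45²:  R² = (2025 + 855) / 45 = 64
R = √64 = 8  ⇒  r_B = 8 − 2 = 6

rB=6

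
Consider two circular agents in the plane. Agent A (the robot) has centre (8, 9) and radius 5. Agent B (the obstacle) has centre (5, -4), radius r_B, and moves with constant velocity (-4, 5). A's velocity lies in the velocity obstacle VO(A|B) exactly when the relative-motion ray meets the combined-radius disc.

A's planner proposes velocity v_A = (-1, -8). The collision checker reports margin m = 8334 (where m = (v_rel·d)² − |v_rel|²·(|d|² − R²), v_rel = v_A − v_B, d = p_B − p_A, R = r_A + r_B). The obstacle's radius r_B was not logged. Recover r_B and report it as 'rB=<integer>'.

m = 8334
d = (-3, -13);  v_rel = (3, -13),  |v_rel|² = 178
v_rel×d = (3)·(-13) − (-13)·(-3) = -78
since m = R²·178 − (-78)²:  R² = (6084 + 8334) / 178 = 81
R = √81 = 9  ⇒  r_B = 9 − 5 = 4

rB=4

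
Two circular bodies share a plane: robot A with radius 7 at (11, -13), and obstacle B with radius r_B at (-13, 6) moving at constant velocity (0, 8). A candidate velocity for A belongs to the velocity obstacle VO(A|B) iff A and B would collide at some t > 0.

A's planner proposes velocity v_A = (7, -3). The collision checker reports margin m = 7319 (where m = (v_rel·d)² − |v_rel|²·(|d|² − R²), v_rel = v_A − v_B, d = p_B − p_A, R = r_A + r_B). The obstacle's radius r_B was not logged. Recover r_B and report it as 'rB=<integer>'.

m = 7319
d = (-24, 19);  v_rel = (7, -11),  |v_rel|² = 170
v_rel×d = (7)·(19) − (-11)·(-24) = -131
since m = R²·170 − (-131)²:  R² = (17161 + 7319) / 170 = 144
R = √144 = 12  ⇒  r_B = 12 − 7 = 5

rB=5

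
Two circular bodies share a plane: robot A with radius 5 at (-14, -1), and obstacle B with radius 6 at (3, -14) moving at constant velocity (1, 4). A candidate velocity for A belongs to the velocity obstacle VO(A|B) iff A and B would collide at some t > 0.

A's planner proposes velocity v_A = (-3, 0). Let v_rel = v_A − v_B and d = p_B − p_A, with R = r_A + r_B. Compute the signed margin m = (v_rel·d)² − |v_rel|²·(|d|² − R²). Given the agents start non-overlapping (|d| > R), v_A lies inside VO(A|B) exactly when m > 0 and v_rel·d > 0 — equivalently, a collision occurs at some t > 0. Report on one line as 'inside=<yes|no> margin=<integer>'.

d = (17, -13),  |d|² = 458;  R = 5+6 = 11,  c = 458−11² = 337
v_rel = (-4, -4),  |v_rel|² = 32;  v_rel·d = (-4)·(17) + (-4)·(-13) = -16
32·t² + 32·t + 337 = 0  ⇒  m = (-16)² − 32·337 = -10528
m = -10528 < 0,  v_rel·d = -16 < 0  ⇒  outside

inside=no margin=-10528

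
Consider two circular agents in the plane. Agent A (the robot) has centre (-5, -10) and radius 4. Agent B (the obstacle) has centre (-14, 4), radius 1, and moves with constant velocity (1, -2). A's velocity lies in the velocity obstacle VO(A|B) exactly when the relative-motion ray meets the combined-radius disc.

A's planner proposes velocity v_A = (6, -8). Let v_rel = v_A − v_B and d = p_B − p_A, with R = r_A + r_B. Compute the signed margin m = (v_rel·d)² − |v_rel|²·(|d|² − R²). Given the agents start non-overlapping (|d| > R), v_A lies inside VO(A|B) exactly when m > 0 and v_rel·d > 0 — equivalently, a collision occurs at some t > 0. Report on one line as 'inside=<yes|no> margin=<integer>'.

d = (-9, 14),  |d|² = 277;  R = 4+1 = 5,  c = 277−5² = 252
v_rel = (5, -6),  |v_rel|² = 61;  v_rel·d = (5)·(-9) + (-6)·(14) = -129
61·t² + 258·t + 252 = 0  ⇒  m = (-129)² − 61·252 = 1269
m = 1269 > 0,  v_rel·d = -129 < 0  ⇒  outside

inside=no margin=1269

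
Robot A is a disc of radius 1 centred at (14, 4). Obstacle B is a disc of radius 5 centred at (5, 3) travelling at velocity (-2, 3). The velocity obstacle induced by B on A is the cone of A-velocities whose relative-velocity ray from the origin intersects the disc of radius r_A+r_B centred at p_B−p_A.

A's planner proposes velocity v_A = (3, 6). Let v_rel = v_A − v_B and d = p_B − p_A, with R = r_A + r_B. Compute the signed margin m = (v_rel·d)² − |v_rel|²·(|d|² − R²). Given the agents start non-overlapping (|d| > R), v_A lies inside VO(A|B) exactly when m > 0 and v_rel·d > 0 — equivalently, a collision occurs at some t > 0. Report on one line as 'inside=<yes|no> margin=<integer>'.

d = (-9, -1),  |d|² = 82;  R = 1+5 = 6,  c = 82−6² = 46
v_rel = (5, 3),  |v_rel|² = 34;  v_rel·d = (5)·(-9) + (3)·(-1) = -48
34·t² + 96·t + 46 = 0  ⇒  m = (-48)² − 34·46 = 740
m = 740 > 0,  v_rel·d = -48 < 0  ⇒  outside

inside=no margin=740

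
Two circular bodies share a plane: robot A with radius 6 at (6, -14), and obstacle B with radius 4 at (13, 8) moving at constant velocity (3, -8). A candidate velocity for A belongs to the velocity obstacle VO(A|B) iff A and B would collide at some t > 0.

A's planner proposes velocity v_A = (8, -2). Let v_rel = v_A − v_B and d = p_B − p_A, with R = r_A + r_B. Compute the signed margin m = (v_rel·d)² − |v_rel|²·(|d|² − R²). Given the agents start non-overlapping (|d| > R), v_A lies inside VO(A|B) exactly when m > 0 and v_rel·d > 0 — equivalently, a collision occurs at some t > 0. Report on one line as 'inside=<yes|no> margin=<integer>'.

d = (7, 22),  |d|² = 533;  R = 6+4 = 10,  c = 533−10² = 433
v_rel = (5, 6),  |v_rel|² = 61;  v_rel·d = (5)·(7) + (6)·(22) = 167
61·t² − 334·t + 433 = 0  ⇒  m = 167² − 61·433 = 1476
m = 1476 > 0,  v_rel·d = 167 > 0  ⇒  inside

inside=yes margin=1476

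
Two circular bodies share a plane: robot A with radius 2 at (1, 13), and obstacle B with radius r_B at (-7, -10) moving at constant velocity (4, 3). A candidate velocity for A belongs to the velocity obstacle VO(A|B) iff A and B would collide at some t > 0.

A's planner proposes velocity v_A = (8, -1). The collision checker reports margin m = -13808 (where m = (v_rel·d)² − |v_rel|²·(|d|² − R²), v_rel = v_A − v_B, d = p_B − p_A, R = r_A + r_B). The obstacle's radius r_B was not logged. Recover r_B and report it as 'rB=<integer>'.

m = -13808
d = (-8, -23);  v_rel = (4, -4),  |v_rel|² = 32
v_rel×d = (4)·(-23) − (-4)·(-8) = -124
since m = R²·32 − (-124)²:  R² = (15376 + -13808) / 32 = 49
R = √49 = 7  ⇒  r_B = 7 − 2 = 5

rB=5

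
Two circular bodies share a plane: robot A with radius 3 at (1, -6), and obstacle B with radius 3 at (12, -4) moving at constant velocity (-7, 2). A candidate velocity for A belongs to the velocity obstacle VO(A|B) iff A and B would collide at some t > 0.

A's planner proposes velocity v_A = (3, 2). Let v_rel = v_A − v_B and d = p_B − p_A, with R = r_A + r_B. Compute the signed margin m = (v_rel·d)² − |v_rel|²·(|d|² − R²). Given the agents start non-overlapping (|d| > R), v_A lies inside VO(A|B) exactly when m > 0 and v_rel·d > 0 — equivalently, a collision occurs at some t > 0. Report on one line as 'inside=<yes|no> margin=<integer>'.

d = (11, 2),  |d|² = 125;  R = 3+3 = 6,  c = 125−6² = 89
v_rel = (10, 0),  |v_rel|² = 100;  v_rel·d = (10)·(11) + (0)·(2) = 110
100·t² − 220·t + 89 = 0  ⇒  m = 110² − 100·89 = 3200
m = 3200 > 0,  v_rel·d = 110 > 0  ⇒  inside

inside=yes margin=3200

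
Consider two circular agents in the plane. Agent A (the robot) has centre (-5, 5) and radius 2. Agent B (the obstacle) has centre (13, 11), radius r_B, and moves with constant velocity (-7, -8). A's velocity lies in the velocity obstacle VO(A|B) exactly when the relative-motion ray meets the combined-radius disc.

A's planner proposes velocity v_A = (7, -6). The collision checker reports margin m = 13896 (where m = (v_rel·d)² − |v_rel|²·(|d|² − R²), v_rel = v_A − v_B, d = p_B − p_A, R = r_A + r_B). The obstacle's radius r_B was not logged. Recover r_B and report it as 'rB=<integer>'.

m = 13896
d = (18, 6);  v_rel = (14, 2),  |v_rel|² = 200
v_rel×d = (14)·(6) − (2)·(18) = 48
since m = R²·200 − 48²:  R² = (2304 + 13896) / 200 = 81
R = √81 = 9  ⇒  r_B = 9 − 2 = 7

rB=7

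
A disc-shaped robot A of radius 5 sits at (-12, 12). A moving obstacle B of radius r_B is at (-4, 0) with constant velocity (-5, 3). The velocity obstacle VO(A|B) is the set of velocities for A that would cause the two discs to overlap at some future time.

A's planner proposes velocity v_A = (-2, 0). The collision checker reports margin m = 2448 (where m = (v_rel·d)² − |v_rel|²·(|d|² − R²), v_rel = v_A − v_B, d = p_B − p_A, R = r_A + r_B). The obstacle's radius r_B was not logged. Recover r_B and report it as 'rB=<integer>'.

m = 2448
d = (8, -12);  v_rel = (3, -3),  |v_rel|² = 18
v_rel×d = (3)·(-12) − (-3)·(8) = -12
since m = R²·18 − (-12)²:  R² = (144 + 2448) / 18 = 144
R = √144 = 12  ⇒  r_B = 12 − 5 = 7

rB=7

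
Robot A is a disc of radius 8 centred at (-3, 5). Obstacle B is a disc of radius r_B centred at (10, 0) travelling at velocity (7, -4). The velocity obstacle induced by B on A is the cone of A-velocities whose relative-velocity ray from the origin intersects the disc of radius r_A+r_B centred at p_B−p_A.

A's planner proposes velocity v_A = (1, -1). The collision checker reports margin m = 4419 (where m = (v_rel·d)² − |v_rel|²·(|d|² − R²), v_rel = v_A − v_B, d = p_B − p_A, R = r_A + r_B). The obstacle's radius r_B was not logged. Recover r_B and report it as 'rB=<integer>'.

m = 4419
d = (13, -5);  v_rel = (-6, 3),  |v_rel|² = 45
v_rel×d = (-6)·(-5) − (3)·(13) = -9
since m = R²·45 − (-9)²:  R² = (81 + 4419) / 45 = 100
R = √100 = 10  ⇒  r_B = 10 − 8 = 2

rB=2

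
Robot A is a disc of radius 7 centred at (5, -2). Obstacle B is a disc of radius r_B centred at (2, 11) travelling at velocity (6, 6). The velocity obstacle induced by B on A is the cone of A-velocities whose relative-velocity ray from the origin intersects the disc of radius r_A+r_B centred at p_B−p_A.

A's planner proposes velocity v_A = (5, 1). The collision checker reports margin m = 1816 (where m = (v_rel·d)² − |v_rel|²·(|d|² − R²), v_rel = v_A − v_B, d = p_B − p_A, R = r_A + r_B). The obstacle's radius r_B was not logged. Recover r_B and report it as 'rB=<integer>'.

m = 1816
d = (-3, 13);  v_rel = (-1, -5),  |v_rel|² = 26
v_rel×d = (-1)·(13) − (-5)·(-3) = -28
since m = R²·26 − (-28)²:  R² = (784 + 1816) / 26 = 100
R = √100 = 10  ⇒  r_B = 10 − 7 = 3

rB=3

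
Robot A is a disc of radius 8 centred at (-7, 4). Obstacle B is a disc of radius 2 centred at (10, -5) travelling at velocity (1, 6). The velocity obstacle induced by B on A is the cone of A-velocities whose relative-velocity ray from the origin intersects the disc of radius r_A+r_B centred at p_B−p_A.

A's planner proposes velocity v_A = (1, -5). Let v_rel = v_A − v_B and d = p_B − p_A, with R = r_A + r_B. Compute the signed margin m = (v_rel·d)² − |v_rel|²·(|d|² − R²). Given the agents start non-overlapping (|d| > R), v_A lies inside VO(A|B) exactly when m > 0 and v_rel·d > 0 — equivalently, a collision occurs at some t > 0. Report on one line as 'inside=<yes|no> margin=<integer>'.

d = (17, -9),  |d|² = 370;  R = 8+2 = 10,  c = 370−10² = 270
v_rel = (0, -11),  |v_rel|² = 121;  v_rel·d = (0)·(17) + (-11)·(-9) = 99
121·t² − 198·t + 270 = 0  ⇒  m = 99² − 121·270 = -22869
m = -22869 < 0,  v_rel·d = 99 > 0  ⇒  outside

inside=no margin=-22869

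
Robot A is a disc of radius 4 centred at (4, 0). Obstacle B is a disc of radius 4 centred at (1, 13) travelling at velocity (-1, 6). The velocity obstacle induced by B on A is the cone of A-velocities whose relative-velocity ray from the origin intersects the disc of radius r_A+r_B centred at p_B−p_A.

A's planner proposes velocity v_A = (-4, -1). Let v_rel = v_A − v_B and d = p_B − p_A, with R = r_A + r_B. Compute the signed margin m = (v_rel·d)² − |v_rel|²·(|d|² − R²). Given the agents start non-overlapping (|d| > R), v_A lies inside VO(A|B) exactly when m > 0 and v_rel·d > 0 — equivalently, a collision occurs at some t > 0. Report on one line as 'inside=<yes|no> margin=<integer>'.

d = (-3, 13),  |d|² = 178;  R = 4+4 = 8,  c = 178−8² = 114
v_rel = (-3, -7),  |v_rel|² = 58;  v_rel·d = (-3)·(-3) + (-7)·(13) = -82
58·t² + 164·t + 114 = 0  ⇒  m = (-82)² − 58·114 = 112
m = 112 > 0,  v_rel·d = -82 < 0  ⇒  outside

inside=no margin=112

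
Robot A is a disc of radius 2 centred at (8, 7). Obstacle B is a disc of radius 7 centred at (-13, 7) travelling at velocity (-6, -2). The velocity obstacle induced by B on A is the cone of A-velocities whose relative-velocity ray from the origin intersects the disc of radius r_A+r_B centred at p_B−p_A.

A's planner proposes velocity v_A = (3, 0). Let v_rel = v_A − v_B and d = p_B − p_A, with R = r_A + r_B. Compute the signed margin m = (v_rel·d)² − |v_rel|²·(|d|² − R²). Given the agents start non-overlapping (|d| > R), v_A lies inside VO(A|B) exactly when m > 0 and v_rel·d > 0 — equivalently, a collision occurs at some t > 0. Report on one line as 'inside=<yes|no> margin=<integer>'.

d = (-21, 0),  |d|² = 441;  R = 2+7 = 9,  c = 441−9² = 360
v_rel = (9, 2),  |v_rel|² = 85;  v_rel·d = (9)·(-21) + (2)·(0) = -189
85·t² + 378·t + 360 = 0  ⇒  m = (-189)² − 85·360 = 5121
m = 5121 > 0,  v_rel·d = -189 < 0  ⇒  outside

inside=no margin=5121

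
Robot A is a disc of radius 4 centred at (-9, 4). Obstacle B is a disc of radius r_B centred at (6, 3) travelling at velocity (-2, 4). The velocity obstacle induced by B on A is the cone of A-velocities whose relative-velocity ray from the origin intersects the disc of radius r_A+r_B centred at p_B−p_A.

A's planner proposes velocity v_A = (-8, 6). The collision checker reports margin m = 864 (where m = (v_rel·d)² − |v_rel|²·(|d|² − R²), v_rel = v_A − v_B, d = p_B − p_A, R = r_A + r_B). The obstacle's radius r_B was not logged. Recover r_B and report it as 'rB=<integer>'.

m = 864
d = (15, -1);  v_rel = (-6, 2),  |v_rel|² = 40
v_rel×d = (-6)·(-1) − (2)·(15) = -24
since m = R²·40 − (-24)²:  R² = (576 + 864) / 40 = 36
R = √36 = 6  ⇒  r_B = 6 − 4 = 2

rB=2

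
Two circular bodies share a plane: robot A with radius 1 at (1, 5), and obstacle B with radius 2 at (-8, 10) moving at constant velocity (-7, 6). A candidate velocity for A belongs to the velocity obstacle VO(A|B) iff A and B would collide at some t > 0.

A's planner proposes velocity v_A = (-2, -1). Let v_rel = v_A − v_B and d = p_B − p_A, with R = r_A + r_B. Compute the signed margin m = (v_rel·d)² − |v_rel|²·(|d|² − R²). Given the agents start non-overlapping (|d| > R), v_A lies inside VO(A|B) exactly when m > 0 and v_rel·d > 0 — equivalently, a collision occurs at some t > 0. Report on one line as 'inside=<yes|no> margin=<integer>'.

d = (-9, 5),  |d|² = 106;  R = 1+2 = 3,  c = 106−3² = 97
v_rel = (5, -7),  |v_rel|² = 74;  v_rel·d = (5)·(-9) + (-7)·(5) = -80
74·t² + 160·t + 97 = 0  ⇒  m = (-80)² − 74·97 = -778
m = -778 < 0,  v_rel·d = -80 < 0  ⇒  outside

inside=no margin=-778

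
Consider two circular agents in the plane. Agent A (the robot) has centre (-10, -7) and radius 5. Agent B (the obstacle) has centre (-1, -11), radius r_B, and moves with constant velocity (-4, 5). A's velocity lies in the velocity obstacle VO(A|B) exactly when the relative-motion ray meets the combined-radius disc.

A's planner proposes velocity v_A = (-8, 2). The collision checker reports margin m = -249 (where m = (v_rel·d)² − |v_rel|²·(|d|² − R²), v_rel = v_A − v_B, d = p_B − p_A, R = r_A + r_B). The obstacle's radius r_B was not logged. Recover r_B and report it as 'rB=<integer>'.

m = -249
d = (9, -4);  v_rel = (-4, -3),  |v_rel|² = 25
v_rel×d = (-4)·(-4) − (-3)·(9) = 43
since m = R²·25 − 43²:  R² = (1849 + -249) / 25 = 64
R = √64 = 8  ⇒  r_B = 8 − 5 = 3

rB=3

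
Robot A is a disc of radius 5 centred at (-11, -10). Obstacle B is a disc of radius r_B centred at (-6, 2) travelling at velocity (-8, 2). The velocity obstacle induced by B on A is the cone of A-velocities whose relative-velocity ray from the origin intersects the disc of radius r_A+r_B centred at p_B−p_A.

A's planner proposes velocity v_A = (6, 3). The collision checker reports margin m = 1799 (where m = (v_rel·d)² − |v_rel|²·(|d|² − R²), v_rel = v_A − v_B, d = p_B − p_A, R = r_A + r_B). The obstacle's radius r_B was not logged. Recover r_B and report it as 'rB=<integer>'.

m = 1799
d = (5, 12);  v_rel = (14, 1),  |v_rel|² = 197
v_rel×d = (14)·(12) − (1)·(5) = 163
since m = R²·197 − 163²:  R² = (26569 + 1799) / 197 = 144
R = √144 = 12  ⇒  r_B = 12 − 5 = 7

rB=7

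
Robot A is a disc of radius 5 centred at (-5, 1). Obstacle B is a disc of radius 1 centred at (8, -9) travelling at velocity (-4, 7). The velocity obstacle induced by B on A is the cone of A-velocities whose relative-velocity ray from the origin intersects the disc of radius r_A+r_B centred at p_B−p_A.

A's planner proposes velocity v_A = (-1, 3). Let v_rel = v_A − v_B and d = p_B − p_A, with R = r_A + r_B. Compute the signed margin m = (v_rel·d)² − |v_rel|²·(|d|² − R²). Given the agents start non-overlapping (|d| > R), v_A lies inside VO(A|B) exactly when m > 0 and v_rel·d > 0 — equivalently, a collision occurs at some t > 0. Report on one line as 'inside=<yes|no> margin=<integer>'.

d = (13, -10),  |d|² = 269;  R = 5+1 = 6,  c = 269−6² = 233
v_rel = (3, -4),  |v_rel|² = 25;  v_rel·d = (3)·(13) + (-4)·(-10) = 79
25·t² − 158·t + 233 = 0  ⇒  m = 79² − 25·233 = 416
m = 416 > 0,  v_rel·d = 79 > 0  ⇒  inside

inside=yes margin=416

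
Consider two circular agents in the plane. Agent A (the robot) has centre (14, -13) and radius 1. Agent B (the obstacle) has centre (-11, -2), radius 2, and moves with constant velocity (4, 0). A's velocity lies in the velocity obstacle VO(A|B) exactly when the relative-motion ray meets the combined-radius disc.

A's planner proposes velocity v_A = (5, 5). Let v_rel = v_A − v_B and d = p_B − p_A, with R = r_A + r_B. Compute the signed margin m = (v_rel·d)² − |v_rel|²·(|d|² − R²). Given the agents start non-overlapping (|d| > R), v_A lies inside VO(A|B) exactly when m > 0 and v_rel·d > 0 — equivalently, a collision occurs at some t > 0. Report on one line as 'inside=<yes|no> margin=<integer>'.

d = (-25, 11),  |d|² = 746;  R = 1+2 = 3,  c = 746−3² = 737
v_rel = (1, 5),  |v_rel|² = 26;  v_rel·d = (1)·(-25) + (5)·(11) = 30
26·t² − 60·t + 737 = 0  ⇒  m = 30² − 26·737 = -18262
m = -18262 < 0,  v_rel·d = 30 > 0  ⇒  outside

inside=no margin=-18262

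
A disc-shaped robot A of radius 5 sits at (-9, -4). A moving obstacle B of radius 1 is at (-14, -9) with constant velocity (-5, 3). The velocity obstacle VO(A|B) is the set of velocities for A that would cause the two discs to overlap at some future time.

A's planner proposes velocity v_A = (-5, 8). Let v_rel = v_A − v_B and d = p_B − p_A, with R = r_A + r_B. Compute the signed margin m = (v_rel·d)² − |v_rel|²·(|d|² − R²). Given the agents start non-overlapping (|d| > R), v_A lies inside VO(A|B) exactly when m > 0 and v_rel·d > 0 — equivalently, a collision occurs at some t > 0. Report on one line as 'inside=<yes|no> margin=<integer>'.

d = (-5, -5),  |d|² = 50;  R = 5+1 = 6,  c = 50−6² = 14
v_rel = (0, 5),  |v_rel|² = 25;  v_rel·d = (0)·(-5) + (5)·(-5) = -25
25·t² + 50·t + 14 = 0  ⇒  m = (-25)² − 25·14 = 275
m = 275 > 0,  v_rel·d = -25 < 0  ⇒  outside

inside=no margin=275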